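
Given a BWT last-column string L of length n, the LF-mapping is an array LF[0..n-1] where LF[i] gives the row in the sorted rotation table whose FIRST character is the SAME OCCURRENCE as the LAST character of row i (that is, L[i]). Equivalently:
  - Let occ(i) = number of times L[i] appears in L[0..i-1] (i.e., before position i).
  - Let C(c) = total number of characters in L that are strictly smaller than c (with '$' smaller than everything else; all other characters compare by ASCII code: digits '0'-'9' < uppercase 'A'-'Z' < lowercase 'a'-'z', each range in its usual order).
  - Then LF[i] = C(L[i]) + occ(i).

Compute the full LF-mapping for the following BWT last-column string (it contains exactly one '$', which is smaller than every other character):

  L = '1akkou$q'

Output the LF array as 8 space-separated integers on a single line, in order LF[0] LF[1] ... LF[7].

Char counts: '$':1, '1':1, 'a':1, 'k':2, 'o':1, 'q':1, 'u':1
C (first-col start): C('$')=0, C('1')=1, C('a')=2, C('k')=3, C('o')=5, C('q')=6, C('u')=7
L[0]='1': occ=0, LF[0]=C('1')+0=1+0=1
L[1]='a': occ=0, LF[1]=C('a')+0=2+0=2
L[2]='k': occ=0, LF[2]=C('k')+0=3+0=3
L[3]='k': occ=1, LF[3]=C('k')+1=3+1=4
L[4]='o': occ=0, LF[4]=C('o')+0=5+0=5
L[5]='u': occ=0, LF[5]=C('u')+0=7+0=7
L[6]='$': occ=0, LF[6]=C('$')+0=0+0=0
L[7]='q': occ=0, LF[7]=C('q')+0=6+0=6

Answer: 1 2 3 4 5 7 0 6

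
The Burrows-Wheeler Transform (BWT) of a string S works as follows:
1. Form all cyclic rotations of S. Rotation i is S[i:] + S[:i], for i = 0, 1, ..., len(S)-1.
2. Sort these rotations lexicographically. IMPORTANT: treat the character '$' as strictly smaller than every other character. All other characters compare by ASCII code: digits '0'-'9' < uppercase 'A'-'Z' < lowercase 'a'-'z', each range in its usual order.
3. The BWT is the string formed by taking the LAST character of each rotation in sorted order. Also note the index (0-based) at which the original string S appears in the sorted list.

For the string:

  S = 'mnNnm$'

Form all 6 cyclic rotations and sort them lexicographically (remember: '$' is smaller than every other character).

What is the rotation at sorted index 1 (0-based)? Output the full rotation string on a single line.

Answer: Nnm$mn

Derivation:
All 6 rotations (rotation i = S[i:]+S[:i]):
  rot[0] = mnNnm$
  rot[1] = nNnm$m
  rot[2] = Nnm$mn
  rot[3] = nm$mnN
  rot[4] = m$mnNn
  rot[5] = $mnNnm
Sorted (with $ < everything):
  sorted[0] = $mnNnm
  sorted[1] = Nnm$mn
  sorted[2] = m$mnNn
  sorted[3] = mnNnm$
  sorted[4] = nNnm$m
  sorted[5] = nm$mnN
sorted[1] = Nnm$mn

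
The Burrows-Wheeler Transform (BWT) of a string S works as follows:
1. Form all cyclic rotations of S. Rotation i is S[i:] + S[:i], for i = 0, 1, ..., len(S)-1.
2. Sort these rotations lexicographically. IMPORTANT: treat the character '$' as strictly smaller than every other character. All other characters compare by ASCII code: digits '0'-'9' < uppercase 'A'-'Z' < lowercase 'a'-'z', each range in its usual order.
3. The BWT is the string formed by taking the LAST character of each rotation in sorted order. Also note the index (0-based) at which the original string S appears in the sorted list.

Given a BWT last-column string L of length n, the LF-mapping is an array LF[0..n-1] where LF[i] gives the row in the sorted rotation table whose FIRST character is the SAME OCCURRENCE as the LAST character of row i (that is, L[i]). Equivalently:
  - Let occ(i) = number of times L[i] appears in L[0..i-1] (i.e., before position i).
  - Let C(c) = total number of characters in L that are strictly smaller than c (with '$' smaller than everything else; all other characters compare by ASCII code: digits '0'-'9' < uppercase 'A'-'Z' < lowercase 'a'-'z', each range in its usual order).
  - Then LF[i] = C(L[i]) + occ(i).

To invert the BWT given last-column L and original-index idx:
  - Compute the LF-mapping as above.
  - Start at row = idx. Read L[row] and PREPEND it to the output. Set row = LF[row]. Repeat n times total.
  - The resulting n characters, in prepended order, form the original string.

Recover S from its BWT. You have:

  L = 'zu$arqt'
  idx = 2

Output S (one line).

LF mapping: 6 5 0 1 3 2 4
Walk LF starting at row 2, prepending L[row]:
  step 1: row=2, L[2]='$', prepend. Next row=LF[2]=0
  step 2: row=0, L[0]='z', prepend. Next row=LF[0]=6
  step 3: row=6, L[6]='t', prepend. Next row=LF[6]=4
  step 4: row=4, L[4]='r', prepend. Next row=LF[4]=3
  step 5: row=3, L[3]='a', prepend. Next row=LF[3]=1
  step 6: row=1, L[1]='u', prepend. Next row=LF[1]=5
  step 7: row=5, L[5]='q', prepend. Next row=LF[5]=2
Reversed output: quartz$

Answer: quartz$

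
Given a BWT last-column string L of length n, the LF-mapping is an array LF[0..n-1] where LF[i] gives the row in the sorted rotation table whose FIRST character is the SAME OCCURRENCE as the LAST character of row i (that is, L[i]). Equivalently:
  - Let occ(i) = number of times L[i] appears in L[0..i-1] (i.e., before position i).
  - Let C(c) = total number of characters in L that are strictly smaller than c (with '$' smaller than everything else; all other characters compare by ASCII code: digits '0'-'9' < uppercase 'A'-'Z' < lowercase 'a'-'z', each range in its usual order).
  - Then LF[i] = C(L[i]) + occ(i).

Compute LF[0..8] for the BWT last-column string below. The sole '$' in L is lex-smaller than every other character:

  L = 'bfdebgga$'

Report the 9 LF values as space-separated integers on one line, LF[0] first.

Char counts: '$':1, 'a':1, 'b':2, 'd':1, 'e':1, 'f':1, 'g':2
C (first-col start): C('$')=0, C('a')=1, C('b')=2, C('d')=4, C('e')=5, C('f')=6, C('g')=7
L[0]='b': occ=0, LF[0]=C('b')+0=2+0=2
L[1]='f': occ=0, LF[1]=C('f')+0=6+0=6
L[2]='d': occ=0, LF[2]=C('d')+0=4+0=4
L[3]='e': occ=0, LF[3]=C('e')+0=5+0=5
L[4]='b': occ=1, LF[4]=C('b')+1=2+1=3
L[5]='g': occ=0, LF[5]=C('g')+0=7+0=7
L[6]='g': occ=1, LF[6]=C('g')+1=7+1=8
L[7]='a': occ=0, LF[7]=C('a')+0=1+0=1
L[8]='$': occ=0, LF[8]=C('$')+0=0+0=0

Answer: 2 6 4 5 3 7 8 1 0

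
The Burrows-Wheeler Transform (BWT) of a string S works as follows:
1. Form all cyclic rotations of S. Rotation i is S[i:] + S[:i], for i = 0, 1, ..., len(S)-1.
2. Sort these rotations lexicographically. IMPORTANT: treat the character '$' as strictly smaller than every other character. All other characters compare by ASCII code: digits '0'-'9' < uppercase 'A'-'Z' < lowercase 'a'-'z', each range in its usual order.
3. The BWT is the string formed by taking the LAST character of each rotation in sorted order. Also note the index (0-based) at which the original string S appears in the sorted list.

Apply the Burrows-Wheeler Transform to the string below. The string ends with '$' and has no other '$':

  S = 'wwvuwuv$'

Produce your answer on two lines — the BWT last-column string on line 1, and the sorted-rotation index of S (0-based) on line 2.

All 8 rotations (rotation i = S[i:]+S[:i]):
  rot[0] = wwvuwuv$
  rot[1] = wvuwuv$w
  rot[2] = vuwuv$ww
  rot[3] = uwuv$wwv
  rot[4] = wuv$wwvu
  rot[5] = uv$wwvuw
  rot[6] = v$wwvuwu
  rot[7] = $wwvuwuv
Sorted (with $ < everything):
  sorted[0] = $wwvuwuv  (last char: 'v')
  sorted[1] = uv$wwvuw  (last char: 'w')
  sorted[2] = uwuv$wwv  (last char: 'v')
  sorted[3] = v$wwvuwu  (last char: 'u')
  sorted[4] = vuwuv$ww  (last char: 'w')
  sorted[5] = wuv$wwvu  (last char: 'u')
  sorted[6] = wvuwuv$w  (last char: 'w')
  sorted[7] = wwvuwuv$  (last char: '$')
Last column: vwvuwuw$
Original string S is at sorted index 7

Answer: vwvuwuw$
7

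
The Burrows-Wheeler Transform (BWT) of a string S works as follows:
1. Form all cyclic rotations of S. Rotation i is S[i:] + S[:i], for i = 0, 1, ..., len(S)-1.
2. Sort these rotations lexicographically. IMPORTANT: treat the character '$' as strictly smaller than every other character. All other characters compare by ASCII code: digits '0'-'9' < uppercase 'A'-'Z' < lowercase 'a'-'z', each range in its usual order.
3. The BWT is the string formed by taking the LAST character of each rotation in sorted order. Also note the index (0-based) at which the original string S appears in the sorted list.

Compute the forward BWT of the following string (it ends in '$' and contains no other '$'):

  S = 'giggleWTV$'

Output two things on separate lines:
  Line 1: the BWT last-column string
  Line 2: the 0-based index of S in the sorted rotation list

Answer: VWTeli$ggg
6

Derivation:
All 10 rotations (rotation i = S[i:]+S[:i]):
  rot[0] = giggleWTV$
  rot[1] = iggleWTV$g
  rot[2] = ggleWTV$gi
  rot[3] = gleWTV$gig
  rot[4] = leWTV$gigg
  rot[5] = eWTV$giggl
  rot[6] = WTV$giggle
  rot[7] = TV$giggleW
  rot[8] = V$giggleWT
  rot[9] = $giggleWTV
Sorted (with $ < everything):
  sorted[0] = $giggleWTV  (last char: 'V')
  sorted[1] = TV$giggleW  (last char: 'W')
  sorted[2] = V$giggleWT  (last char: 'T')
  sorted[3] = WTV$giggle  (last char: 'e')
  sorted[4] = eWTV$giggl  (last char: 'l')
  sorted[5] = ggleWTV$gi  (last char: 'i')
  sorted[6] = giggleWTV$  (last char: '$')
  sorted[7] = gleWTV$gig  (last char: 'g')
  sorted[8] = iggleWTV$g  (last char: 'g')
  sorted[9] = leWTV$gigg  (last char: 'g')
Last column: VWTeli$ggg
Original string S is at sorted index 6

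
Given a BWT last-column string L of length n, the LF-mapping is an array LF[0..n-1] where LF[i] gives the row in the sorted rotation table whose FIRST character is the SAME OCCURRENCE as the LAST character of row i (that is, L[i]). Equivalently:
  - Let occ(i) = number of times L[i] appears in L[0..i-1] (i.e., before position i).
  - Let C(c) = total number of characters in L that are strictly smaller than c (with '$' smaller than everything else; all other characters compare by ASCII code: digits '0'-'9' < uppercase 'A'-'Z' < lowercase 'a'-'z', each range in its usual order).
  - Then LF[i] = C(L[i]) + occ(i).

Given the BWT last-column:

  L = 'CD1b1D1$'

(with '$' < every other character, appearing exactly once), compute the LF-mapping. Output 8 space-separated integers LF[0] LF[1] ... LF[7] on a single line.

Answer: 4 5 1 7 2 6 3 0

Derivation:
Char counts: '$':1, '1':3, 'C':1, 'D':2, 'b':1
C (first-col start): C('$')=0, C('1')=1, C('C')=4, C('D')=5, C('b')=7
L[0]='C': occ=0, LF[0]=C('C')+0=4+0=4
L[1]='D': occ=0, LF[1]=C('D')+0=5+0=5
L[2]='1': occ=0, LF[2]=C('1')+0=1+0=1
L[3]='b': occ=0, LF[3]=C('b')+0=7+0=7
L[4]='1': occ=1, LF[4]=C('1')+1=1+1=2
L[5]='D': occ=1, LF[5]=C('D')+1=5+1=6
L[6]='1': occ=2, LF[6]=C('1')+2=1+2=3
L[7]='$': occ=0, LF[7]=C('$')+0=0+0=0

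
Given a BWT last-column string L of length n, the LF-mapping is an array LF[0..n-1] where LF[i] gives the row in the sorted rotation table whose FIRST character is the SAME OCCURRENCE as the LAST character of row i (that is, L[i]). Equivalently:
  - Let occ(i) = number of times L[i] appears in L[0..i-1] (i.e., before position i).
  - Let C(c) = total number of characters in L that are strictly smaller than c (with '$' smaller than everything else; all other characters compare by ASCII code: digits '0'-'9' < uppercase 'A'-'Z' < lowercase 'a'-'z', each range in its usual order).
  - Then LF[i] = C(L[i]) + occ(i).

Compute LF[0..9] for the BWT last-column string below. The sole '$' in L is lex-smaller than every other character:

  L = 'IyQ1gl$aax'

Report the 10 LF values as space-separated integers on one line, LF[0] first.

Char counts: '$':1, '1':1, 'I':1, 'Q':1, 'a':2, 'g':1, 'l':1, 'x':1, 'y':1
C (first-col start): C('$')=0, C('1')=1, C('I')=2, C('Q')=3, C('a')=4, C('g')=6, C('l')=7, C('x')=8, C('y')=9
L[0]='I': occ=0, LF[0]=C('I')+0=2+0=2
L[1]='y': occ=0, LF[1]=C('y')+0=9+0=9
L[2]='Q': occ=0, LF[2]=C('Q')+0=3+0=3
L[3]='1': occ=0, LF[3]=C('1')+0=1+0=1
L[4]='g': occ=0, LF[4]=C('g')+0=6+0=6
L[5]='l': occ=0, LF[5]=C('l')+0=7+0=7
L[6]='$': occ=0, LF[6]=C('$')+0=0+0=0
L[7]='a': occ=0, LF[7]=C('a')+0=4+0=4
L[8]='a': occ=1, LF[8]=C('a')+1=4+1=5
L[9]='x': occ=0, LF[9]=C('x')+0=8+0=8

Answer: 2 9 3 1 6 7 0 4 5 8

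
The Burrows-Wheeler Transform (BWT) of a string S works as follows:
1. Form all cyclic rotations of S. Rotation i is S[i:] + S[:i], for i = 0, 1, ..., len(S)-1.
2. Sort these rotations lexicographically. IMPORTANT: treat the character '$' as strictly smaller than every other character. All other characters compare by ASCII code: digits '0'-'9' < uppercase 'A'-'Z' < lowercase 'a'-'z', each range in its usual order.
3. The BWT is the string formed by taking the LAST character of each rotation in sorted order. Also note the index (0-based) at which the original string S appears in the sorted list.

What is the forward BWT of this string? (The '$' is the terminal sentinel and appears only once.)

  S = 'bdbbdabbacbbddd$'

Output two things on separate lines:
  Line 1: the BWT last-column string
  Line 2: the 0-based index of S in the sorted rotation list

Answer: ddbbadcb$badbbdb
8

Derivation:
All 16 rotations (rotation i = S[i:]+S[:i]):
  rot[0] = bdbbdabbacbbddd$
  rot[1] = dbbdabbacbbddd$b
  rot[2] = bbdabbacbbddd$bd
  rot[3] = bdabbacbbddd$bdb
  rot[4] = dabbacbbddd$bdbb
  rot[5] = abbacbbddd$bdbbd
  rot[6] = bbacbbddd$bdbbda
  rot[7] = bacbbddd$bdbbdab
  rot[8] = acbbddd$bdbbdabb
  rot[9] = cbbddd$bdbbdabba
  rot[10] = bbddd$bdbbdabbac
  rot[11] = bddd$bdbbdabbacb
  rot[12] = ddd$bdbbdabbacbb
  rot[13] = dd$bdbbdabbacbbd
  rot[14] = d$bdbbdabbacbbdd
  rot[15] = $bdbbdabbacbbddd
Sorted (with $ < everything):
  sorted[0] = $bdbbdabbacbbddd  (last char: 'd')
  sorted[1] = abbacbbddd$bdbbd  (last char: 'd')
  sorted[2] = acbbddd$bdbbdabb  (last char: 'b')
  sorted[3] = bacbbddd$bdbbdab  (last char: 'b')
  sorted[4] = bbacbbddd$bdbbda  (last char: 'a')
  sorted[5] = bbdabbacbbddd$bd  (last char: 'd')
  sorted[6] = bbddd$bdbbdabbac  (last char: 'c')
  sorted[7] = bdabbacbbddd$bdb  (last char: 'b')
  sorted[8] = bdbbdabbacbbddd$  (last char: '$')
  sorted[9] = bddd$bdbbdabbacb  (last char: 'b')
  sorted[10] = cbbddd$bdbbdabba  (last char: 'a')
  sorted[11] = d$bdbbdabbacbbdd  (last char: 'd')
  sorted[12] = dabbacbbddd$bdbb  (last char: 'b')
  sorted[13] = dbbdabbacbbddd$b  (last char: 'b')
  sorted[14] = dd$bdbbdabbacbbd  (last char: 'd')
  sorted[15] = ddd$bdbbdabbacbb  (last char: 'b')
Last column: ddbbadcb$badbbdb
Original string S is at sorted index 8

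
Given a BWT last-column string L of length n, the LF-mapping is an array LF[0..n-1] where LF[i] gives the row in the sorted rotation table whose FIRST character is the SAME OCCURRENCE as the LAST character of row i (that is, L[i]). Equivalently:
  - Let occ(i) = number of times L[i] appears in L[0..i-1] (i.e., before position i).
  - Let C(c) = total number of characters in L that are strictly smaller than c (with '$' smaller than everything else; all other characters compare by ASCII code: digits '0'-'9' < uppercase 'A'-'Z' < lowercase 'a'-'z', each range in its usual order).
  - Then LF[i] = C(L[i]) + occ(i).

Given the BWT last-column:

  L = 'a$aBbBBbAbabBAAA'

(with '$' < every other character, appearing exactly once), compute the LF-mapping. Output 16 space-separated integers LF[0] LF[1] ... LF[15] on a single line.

Answer: 9 0 10 5 12 6 7 13 1 14 11 15 8 2 3 4

Derivation:
Char counts: '$':1, 'A':4, 'B':4, 'a':3, 'b':4
C (first-col start): C('$')=0, C('A')=1, C('B')=5, C('a')=9, C('b')=12
L[0]='a': occ=0, LF[0]=C('a')+0=9+0=9
L[1]='$': occ=0, LF[1]=C('$')+0=0+0=0
L[2]='a': occ=1, LF[2]=C('a')+1=9+1=10
L[3]='B': occ=0, LF[3]=C('B')+0=5+0=5
L[4]='b': occ=0, LF[4]=C('b')+0=12+0=12
L[5]='B': occ=1, LF[5]=C('B')+1=5+1=6
L[6]='B': occ=2, LF[6]=C('B')+2=5+2=7
L[7]='b': occ=1, LF[7]=C('b')+1=12+1=13
L[8]='A': occ=0, LF[8]=C('A')+0=1+0=1
L[9]='b': occ=2, LF[9]=C('b')+2=12+2=14
L[10]='a': occ=2, LF[10]=C('a')+2=9+2=11
L[11]='b': occ=3, LF[11]=C('b')+3=12+3=15
L[12]='B': occ=3, LF[12]=C('B')+3=5+3=8
L[13]='A': occ=1, LF[13]=C('A')+1=1+1=2
L[14]='A': occ=2, LF[14]=C('A')+2=1+2=3
L[15]='A': occ=3, LF[15]=C('A')+3=1+3=4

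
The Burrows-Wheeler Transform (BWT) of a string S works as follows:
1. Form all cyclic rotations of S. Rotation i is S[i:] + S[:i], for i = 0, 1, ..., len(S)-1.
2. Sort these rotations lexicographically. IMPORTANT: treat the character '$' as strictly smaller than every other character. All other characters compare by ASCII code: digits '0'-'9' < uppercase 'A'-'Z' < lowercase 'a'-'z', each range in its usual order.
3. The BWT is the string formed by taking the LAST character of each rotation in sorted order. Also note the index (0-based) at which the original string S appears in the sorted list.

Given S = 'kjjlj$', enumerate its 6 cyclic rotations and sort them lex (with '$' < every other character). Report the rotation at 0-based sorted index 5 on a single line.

Answer: lj$kjj

Derivation:
All 6 rotations (rotation i = S[i:]+S[:i]):
  rot[0] = kjjlj$
  rot[1] = jjlj$k
  rot[2] = jlj$kj
  rot[3] = lj$kjj
  rot[4] = j$kjjl
  rot[5] = $kjjlj
Sorted (with $ < everything):
  sorted[0] = $kjjlj
  sorted[1] = j$kjjl
  sorted[2] = jjlj$k
  sorted[3] = jlj$kj
  sorted[4] = kjjlj$
  sorted[5] = lj$kjj
sorted[5] = lj$kjj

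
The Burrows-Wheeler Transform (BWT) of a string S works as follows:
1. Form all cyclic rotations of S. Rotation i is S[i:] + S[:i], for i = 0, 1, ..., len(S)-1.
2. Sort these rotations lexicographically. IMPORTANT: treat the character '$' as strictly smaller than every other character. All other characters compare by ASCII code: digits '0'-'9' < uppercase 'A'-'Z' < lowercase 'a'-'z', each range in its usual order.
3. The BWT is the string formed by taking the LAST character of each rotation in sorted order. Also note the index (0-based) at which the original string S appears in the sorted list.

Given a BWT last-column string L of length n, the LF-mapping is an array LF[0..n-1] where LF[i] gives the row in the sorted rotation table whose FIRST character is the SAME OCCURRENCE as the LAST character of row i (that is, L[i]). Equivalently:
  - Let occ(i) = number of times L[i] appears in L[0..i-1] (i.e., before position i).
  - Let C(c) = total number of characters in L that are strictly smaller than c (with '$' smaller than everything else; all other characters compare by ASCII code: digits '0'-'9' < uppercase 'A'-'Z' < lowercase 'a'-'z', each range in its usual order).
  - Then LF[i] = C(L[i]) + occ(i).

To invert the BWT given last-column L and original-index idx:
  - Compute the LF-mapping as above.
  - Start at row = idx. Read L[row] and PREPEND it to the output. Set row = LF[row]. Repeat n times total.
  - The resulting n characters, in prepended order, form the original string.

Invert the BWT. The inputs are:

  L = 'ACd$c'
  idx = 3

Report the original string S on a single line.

Answer: cdCA$

Derivation:
LF mapping: 1 2 4 0 3
Walk LF starting at row 3, prepending L[row]:
  step 1: row=3, L[3]='$', prepend. Next row=LF[3]=0
  step 2: row=0, L[0]='A', prepend. Next row=LF[0]=1
  step 3: row=1, L[1]='C', prepend. Next row=LF[1]=2
  step 4: row=2, L[2]='d', prepend. Next row=LF[2]=4
  step 5: row=4, L[4]='c', prepend. Next row=LF[4]=3
Reversed output: cdCA$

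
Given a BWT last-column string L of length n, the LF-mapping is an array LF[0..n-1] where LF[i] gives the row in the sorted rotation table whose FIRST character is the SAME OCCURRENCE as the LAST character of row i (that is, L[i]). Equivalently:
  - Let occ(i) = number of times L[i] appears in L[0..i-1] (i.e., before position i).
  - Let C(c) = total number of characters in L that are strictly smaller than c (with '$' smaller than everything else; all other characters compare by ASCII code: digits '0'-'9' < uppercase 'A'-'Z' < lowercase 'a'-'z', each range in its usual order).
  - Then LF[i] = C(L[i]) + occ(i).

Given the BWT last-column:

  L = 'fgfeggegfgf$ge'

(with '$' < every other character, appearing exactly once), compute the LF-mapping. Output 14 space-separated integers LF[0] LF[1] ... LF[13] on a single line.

Answer: 4 8 5 1 9 10 2 11 6 12 7 0 13 3

Derivation:
Char counts: '$':1, 'e':3, 'f':4, 'g':6
C (first-col start): C('$')=0, C('e')=1, C('f')=4, C('g')=8
L[0]='f': occ=0, LF[0]=C('f')+0=4+0=4
L[1]='g': occ=0, LF[1]=C('g')+0=8+0=8
L[2]='f': occ=1, LF[2]=C('f')+1=4+1=5
L[3]='e': occ=0, LF[3]=C('e')+0=1+0=1
L[4]='g': occ=1, LF[4]=C('g')+1=8+1=9
L[5]='g': occ=2, LF[5]=C('g')+2=8+2=10
L[6]='e': occ=1, LF[6]=C('e')+1=1+1=2
L[7]='g': occ=3, LF[7]=C('g')+3=8+3=11
L[8]='f': occ=2, LF[8]=C('f')+2=4+2=6
L[9]='g': occ=4, LF[9]=C('g')+4=8+4=12
L[10]='f': occ=3, LF[10]=C('f')+3=4+3=7
L[11]='$': occ=0, LF[11]=C('$')+0=0+0=0
L[12]='g': occ=5, LF[12]=C('g')+5=8+5=13
L[13]='e': occ=2, LF[13]=C('e')+2=1+2=3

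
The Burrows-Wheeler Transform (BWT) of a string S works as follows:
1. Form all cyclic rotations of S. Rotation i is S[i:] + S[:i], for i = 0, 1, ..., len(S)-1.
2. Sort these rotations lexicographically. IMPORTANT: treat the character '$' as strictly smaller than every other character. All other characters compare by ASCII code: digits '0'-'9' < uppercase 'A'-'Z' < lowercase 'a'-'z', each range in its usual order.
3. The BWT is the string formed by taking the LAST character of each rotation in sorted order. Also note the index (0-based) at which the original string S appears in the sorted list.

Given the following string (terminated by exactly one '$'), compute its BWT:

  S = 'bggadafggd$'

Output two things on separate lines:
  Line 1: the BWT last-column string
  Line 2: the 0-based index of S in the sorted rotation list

All 11 rotations (rotation i = S[i:]+S[:i]):
  rot[0] = bggadafggd$
  rot[1] = ggadafggd$b
  rot[2] = gadafggd$bg
  rot[3] = adafggd$bgg
  rot[4] = dafggd$bgga
  rot[5] = afggd$bggad
  rot[6] = fggd$bggada
  rot[7] = ggd$bggadaf
  rot[8] = gd$bggadafg
  rot[9] = d$bggadafgg
  rot[10] = $bggadafggd
Sorted (with $ < everything):
  sorted[0] = $bggadafggd  (last char: 'd')
  sorted[1] = adafggd$bgg  (last char: 'g')
  sorted[2] = afggd$bggad  (last char: 'd')
  sorted[3] = bggadafggd$  (last char: '$')
  sorted[4] = d$bggadafgg  (last char: 'g')
  sorted[5] = dafggd$bgga  (last char: 'a')
  sorted[6] = fggd$bggada  (last char: 'a')
  sorted[7] = gadafggd$bg  (last char: 'g')
  sorted[8] = gd$bggadafg  (last char: 'g')
  sorted[9] = ggadafggd$b  (last char: 'b')
  sorted[10] = ggd$bggadaf  (last char: 'f')
Last column: dgd$gaaggbf
Original string S is at sorted index 3

Answer: dgd$gaaggbf
3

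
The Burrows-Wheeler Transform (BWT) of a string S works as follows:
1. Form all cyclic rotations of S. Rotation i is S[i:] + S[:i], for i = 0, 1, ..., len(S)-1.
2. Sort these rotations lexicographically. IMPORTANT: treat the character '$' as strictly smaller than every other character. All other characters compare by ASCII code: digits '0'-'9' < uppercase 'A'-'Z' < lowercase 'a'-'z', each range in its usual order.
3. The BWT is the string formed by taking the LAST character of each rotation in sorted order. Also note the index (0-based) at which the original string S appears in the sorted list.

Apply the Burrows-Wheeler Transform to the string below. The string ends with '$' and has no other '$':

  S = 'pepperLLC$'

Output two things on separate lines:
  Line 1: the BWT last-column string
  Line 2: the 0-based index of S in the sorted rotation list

Answer: CLLrpp$pee
6

Derivation:
All 10 rotations (rotation i = S[i:]+S[:i]):
  rot[0] = pepperLLC$
  rot[1] = epperLLC$p
  rot[2] = pperLLC$pe
  rot[3] = perLLC$pep
  rot[4] = erLLC$pepp
  rot[5] = rLLC$peppe
  rot[6] = LLC$pepper
  rot[7] = LC$pepperL
  rot[8] = C$pepperLL
  rot[9] = $pepperLLC
Sorted (with $ < everything):
  sorted[0] = $pepperLLC  (last char: 'C')
  sorted[1] = C$pepperLL  (last char: 'L')
  sorted[2] = LC$pepperL  (last char: 'L')
  sorted[3] = LLC$pepper  (last char: 'r')
  sorted[4] = epperLLC$p  (last char: 'p')
  sorted[5] = erLLC$pepp  (last char: 'p')
  sorted[6] = pepperLLC$  (last char: '$')
  sorted[7] = perLLC$pep  (last char: 'p')
  sorted[8] = pperLLC$pe  (last char: 'e')
  sorted[9] = rLLC$peppe  (last char: 'e')
Last column: CLLrpp$pee
Original string S is at sorted index 6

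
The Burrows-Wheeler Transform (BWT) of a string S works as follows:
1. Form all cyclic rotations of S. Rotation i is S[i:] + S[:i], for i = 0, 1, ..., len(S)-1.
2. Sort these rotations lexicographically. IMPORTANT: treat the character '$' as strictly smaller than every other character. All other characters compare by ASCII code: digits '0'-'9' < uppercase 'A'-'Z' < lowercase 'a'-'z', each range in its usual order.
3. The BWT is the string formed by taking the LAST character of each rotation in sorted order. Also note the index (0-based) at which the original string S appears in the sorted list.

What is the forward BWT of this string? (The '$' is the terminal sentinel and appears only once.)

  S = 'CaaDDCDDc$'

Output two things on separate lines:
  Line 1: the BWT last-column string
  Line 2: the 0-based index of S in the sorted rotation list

All 10 rotations (rotation i = S[i:]+S[:i]):
  rot[0] = CaaDDCDDc$
  rot[1] = aaDDCDDc$C
  rot[2] = aDDCDDc$Ca
  rot[3] = DDCDDc$Caa
  rot[4] = DCDDc$CaaD
  rot[5] = CDDc$CaaDD
  rot[6] = DDc$CaaDDC
  rot[7] = Dc$CaaDDCD
  rot[8] = c$CaaDDCDD
  rot[9] = $CaaDDCDDc
Sorted (with $ < everything):
  sorted[0] = $CaaDDCDDc  (last char: 'c')
  sorted[1] = CDDc$CaaDD  (last char: 'D')
  sorted[2] = CaaDDCDDc$  (last char: '$')
  sorted[3] = DCDDc$CaaD  (last char: 'D')
  sorted[4] = DDCDDc$Caa  (last char: 'a')
  sorted[5] = DDc$CaaDDC  (last char: 'C')
  sorted[6] = Dc$CaaDDCD  (last char: 'D')
  sorted[7] = aDDCDDc$Ca  (last char: 'a')
  sorted[8] = aaDDCDDc$C  (last char: 'C')
  sorted[9] = c$CaaDDCDD  (last char: 'D')
Last column: cD$DaCDaCD
Original string S is at sorted index 2

Answer: cD$DaCDaCD
2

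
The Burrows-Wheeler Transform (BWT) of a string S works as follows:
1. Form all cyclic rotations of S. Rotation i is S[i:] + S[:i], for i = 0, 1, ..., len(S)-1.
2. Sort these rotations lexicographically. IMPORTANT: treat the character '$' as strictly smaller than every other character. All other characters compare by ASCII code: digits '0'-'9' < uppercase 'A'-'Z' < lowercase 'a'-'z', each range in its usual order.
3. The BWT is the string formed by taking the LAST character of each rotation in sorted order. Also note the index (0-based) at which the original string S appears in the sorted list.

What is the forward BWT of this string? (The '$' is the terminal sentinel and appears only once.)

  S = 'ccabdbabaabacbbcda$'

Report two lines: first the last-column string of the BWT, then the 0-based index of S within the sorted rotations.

Answer: adbbacbadacbaca$bcb
15

Derivation:
All 19 rotations (rotation i = S[i:]+S[:i]):
  rot[0] = ccabdbabaabacbbcda$
  rot[1] = cabdbabaabacbbcda$c
  rot[2] = abdbabaabacbbcda$cc
  rot[3] = bdbabaabacbbcda$cca
  rot[4] = dbabaabacbbcda$ccab
  rot[5] = babaabacbbcda$ccabd
  rot[6] = abaabacbbcda$ccabdb
  rot[7] = baabacbbcda$ccabdba
  rot[8] = aabacbbcda$ccabdbab
  rot[9] = abacbbcda$ccabdbaba
  rot[10] = bacbbcda$ccabdbabaa
  rot[11] = acbbcda$ccabdbabaab
  rot[12] = cbbcda$ccabdbabaaba
  rot[13] = bbcda$ccabdbabaabac
  rot[14] = bcda$ccabdbabaabacb
  rot[15] = cda$ccabdbabaabacbb
  rot[16] = da$ccabdbabaabacbbc
  rot[17] = a$ccabdbabaabacbbcd
  rot[18] = $ccabdbabaabacbbcda
Sorted (with $ < everything):
  sorted[0] = $ccabdbabaabacbbcda  (last char: 'a')
  sorted[1] = a$ccabdbabaabacbbcd  (last char: 'd')
  sorted[2] = aabacbbcda$ccabdbab  (last char: 'b')
  sorted[3] = abaabacbbcda$ccabdb  (last char: 'b')
  sorted[4] = abacbbcda$ccabdbaba  (last char: 'a')
  sorted[5] = abdbabaabacbbcda$cc  (last char: 'c')
  sorted[6] = acbbcda$ccabdbabaab  (last char: 'b')
  sorted[7] = baabacbbcda$ccabdba  (last char: 'a')
  sorted[8] = babaabacbbcda$ccabd  (last char: 'd')
  sorted[9] = bacbbcda$ccabdbabaa  (last char: 'a')
  sorted[10] = bbcda$ccabdbabaabac  (last char: 'c')
  sorted[11] = bcda$ccabdbabaabacb  (last char: 'b')
  sorted[12] = bdbabaabacbbcda$cca  (last char: 'a')
  sorted[13] = cabdbabaabacbbcda$c  (last char: 'c')
  sorted[14] = cbbcda$ccabdbabaaba  (last char: 'a')
  sorted[15] = ccabdbabaabacbbcda$  (last char: '$')
  sorted[16] = cda$ccabdbabaabacbb  (last char: 'b')
  sorted[17] = da$ccabdbabaabacbbc  (last char: 'c')
  sorted[18] = dbabaabacbbcda$ccab  (last char: 'b')
Last column: adbbacbadacbaca$bcb
Original string S is at sorted index 15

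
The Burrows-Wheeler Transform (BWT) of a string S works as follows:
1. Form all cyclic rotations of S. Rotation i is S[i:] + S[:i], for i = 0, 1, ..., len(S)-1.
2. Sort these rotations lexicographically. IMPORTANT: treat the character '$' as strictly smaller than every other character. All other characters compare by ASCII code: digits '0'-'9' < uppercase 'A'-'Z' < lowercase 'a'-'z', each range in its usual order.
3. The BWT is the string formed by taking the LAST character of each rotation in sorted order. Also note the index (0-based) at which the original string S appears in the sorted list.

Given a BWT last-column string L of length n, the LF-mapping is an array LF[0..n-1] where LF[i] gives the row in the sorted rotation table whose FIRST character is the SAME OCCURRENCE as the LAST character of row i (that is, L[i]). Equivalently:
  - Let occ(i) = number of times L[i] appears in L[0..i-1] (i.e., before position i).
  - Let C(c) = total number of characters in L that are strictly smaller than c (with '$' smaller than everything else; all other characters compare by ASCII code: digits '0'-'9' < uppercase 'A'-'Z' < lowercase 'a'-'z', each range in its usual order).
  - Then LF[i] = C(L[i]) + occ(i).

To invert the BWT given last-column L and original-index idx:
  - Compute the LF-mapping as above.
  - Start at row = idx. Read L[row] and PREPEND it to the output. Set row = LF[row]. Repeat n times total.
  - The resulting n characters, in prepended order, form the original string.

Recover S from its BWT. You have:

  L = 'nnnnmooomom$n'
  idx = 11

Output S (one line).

LF mapping: 4 5 6 7 1 9 10 11 2 12 3 0 8
Walk LF starting at row 11, prepending L[row]:
  step 1: row=11, L[11]='$', prepend. Next row=LF[11]=0
  step 2: row=0, L[0]='n', prepend. Next row=LF[0]=4
  step 3: row=4, L[4]='m', prepend. Next row=LF[4]=1
  step 4: row=1, L[1]='n', prepend. Next row=LF[1]=5
  step 5: row=5, L[5]='o', prepend. Next row=LF[5]=9
  step 6: row=9, L[9]='o', prepend. Next row=LF[9]=12
  step 7: row=12, L[12]='n', prepend. Next row=LF[12]=8
  step 8: row=8, L[8]='m', prepend. Next row=LF[8]=2
  step 9: row=2, L[2]='n', prepend. Next row=LF[2]=6
  step 10: row=6, L[6]='o', prepend. Next row=LF[6]=10
  step 11: row=10, L[10]='m', prepend. Next row=LF[10]=3
  step 12: row=3, L[3]='n', prepend. Next row=LF[3]=7
  step 13: row=7, L[7]='o', prepend. Next row=LF[7]=11
Reversed output: onmonmnoonmn$

Answer: onmonmnoonmn$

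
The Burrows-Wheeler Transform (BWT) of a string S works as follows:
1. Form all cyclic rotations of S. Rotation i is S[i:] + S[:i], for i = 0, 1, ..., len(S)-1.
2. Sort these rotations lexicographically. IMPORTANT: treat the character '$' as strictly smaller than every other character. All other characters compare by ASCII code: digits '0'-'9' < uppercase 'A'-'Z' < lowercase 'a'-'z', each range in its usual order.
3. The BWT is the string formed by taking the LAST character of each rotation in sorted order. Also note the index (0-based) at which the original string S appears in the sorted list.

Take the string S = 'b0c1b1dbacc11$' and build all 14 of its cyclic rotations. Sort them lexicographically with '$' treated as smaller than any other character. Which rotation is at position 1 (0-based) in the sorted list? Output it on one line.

Answer: 0c1b1dbacc11$b

Derivation:
All 14 rotations (rotation i = S[i:]+S[:i]):
  rot[0] = b0c1b1dbacc11$
  rot[1] = 0c1b1dbacc11$b
  rot[2] = c1b1dbacc11$b0
  rot[3] = 1b1dbacc11$b0c
  rot[4] = b1dbacc11$b0c1
  rot[5] = 1dbacc11$b0c1b
  rot[6] = dbacc11$b0c1b1
  rot[7] = bacc11$b0c1b1d
  rot[8] = acc11$b0c1b1db
  rot[9] = cc11$b0c1b1dba
  rot[10] = c11$b0c1b1dbac
  rot[11] = 11$b0c1b1dbacc
  rot[12] = 1$b0c1b1dbacc1
  rot[13] = $b0c1b1dbacc11
Sorted (with $ < everything):
  sorted[0] = $b0c1b1dbacc11
  sorted[1] = 0c1b1dbacc11$b
  sorted[2] = 1$b0c1b1dbacc1
  sorted[3] = 11$b0c1b1dbacc
  sorted[4] = 1b1dbacc11$b0c
  sorted[5] = 1dbacc11$b0c1b
  sorted[6] = acc11$b0c1b1db
  sorted[7] = b0c1b1dbacc11$
  sorted[8] = b1dbacc11$b0c1
  sorted[9] = bacc11$b0c1b1d
  sorted[10] = c11$b0c1b1dbac
  sorted[11] = c1b1dbacc11$b0
  sorted[12] = cc11$b0c1b1dba
  sorted[13] = dbacc11$b0c1b1
sorted[1] = 0c1b1dbacc11$b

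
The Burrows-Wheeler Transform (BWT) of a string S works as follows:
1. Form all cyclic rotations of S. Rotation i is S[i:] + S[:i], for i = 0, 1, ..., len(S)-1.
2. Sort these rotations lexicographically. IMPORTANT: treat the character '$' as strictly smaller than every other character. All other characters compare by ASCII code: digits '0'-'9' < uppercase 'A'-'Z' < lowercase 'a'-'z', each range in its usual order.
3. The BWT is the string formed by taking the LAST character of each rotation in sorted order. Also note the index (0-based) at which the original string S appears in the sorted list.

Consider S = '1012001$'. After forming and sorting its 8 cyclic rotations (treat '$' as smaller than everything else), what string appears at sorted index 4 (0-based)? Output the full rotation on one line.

Answer: 1$101200

Derivation:
All 8 rotations (rotation i = S[i:]+S[:i]):
  rot[0] = 1012001$
  rot[1] = 012001$1
  rot[2] = 12001$10
  rot[3] = 2001$101
  rot[4] = 001$1012
  rot[5] = 01$10120
  rot[6] = 1$101200
  rot[7] = $1012001
Sorted (with $ < everything):
  sorted[0] = $1012001
  sorted[1] = 001$1012
  sorted[2] = 01$10120
  sorted[3] = 012001$1
  sorted[4] = 1$101200
  sorted[5] = 1012001$
  sorted[6] = 12001$10
  sorted[7] = 2001$101
sorted[4] = 1$101200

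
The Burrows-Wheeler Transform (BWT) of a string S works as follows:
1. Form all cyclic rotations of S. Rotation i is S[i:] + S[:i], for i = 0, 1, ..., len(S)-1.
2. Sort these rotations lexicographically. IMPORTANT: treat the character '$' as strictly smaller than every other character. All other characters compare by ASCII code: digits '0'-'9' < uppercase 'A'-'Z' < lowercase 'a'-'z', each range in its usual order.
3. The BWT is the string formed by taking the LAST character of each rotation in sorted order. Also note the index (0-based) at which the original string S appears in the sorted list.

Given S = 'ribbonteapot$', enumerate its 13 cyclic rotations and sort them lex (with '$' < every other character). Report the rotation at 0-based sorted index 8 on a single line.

All 13 rotations (rotation i = S[i:]+S[:i]):
  rot[0] = ribbonteapot$
  rot[1] = ibbonteapot$r
  rot[2] = bbonteapot$ri
  rot[3] = bonteapot$rib
  rot[4] = onteapot$ribb
  rot[5] = nteapot$ribbo
  rot[6] = teapot$ribbon
  rot[7] = eapot$ribbont
  rot[8] = apot$ribbonte
  rot[9] = pot$ribbontea
  rot[10] = ot$ribbonteap
  rot[11] = t$ribbonteapo
  rot[12] = $ribbonteapot
Sorted (with $ < everything):
  sorted[0] = $ribbonteapot
  sorted[1] = apot$ribbonte
  sorted[2] = bbonteapot$ri
  sorted[3] = bonteapot$rib
  sorted[4] = eapot$ribbont
  sorted[5] = ibbonteapot$r
  sorted[6] = nteapot$ribbo
  sorted[7] = onteapot$ribb
  sorted[8] = ot$ribbonteap
  sorted[9] = pot$ribbontea
  sorted[10] = ribbonteapot$
  sorted[11] = t$ribbonteapo
  sorted[12] = teapot$ribbon
sorted[8] = ot$ribbonteap

Answer: ot$ribbonteap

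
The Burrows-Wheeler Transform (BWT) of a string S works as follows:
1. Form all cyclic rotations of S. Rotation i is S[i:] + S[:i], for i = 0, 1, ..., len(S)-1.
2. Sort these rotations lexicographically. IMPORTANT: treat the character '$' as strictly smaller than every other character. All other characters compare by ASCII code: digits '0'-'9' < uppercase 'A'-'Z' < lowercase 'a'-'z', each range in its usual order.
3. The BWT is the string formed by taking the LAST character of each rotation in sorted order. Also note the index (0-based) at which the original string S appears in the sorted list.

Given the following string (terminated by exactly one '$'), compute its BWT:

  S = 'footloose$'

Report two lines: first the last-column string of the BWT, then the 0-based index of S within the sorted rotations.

All 10 rotations (rotation i = S[i:]+S[:i]):
  rot[0] = footloose$
  rot[1] = ootloose$f
  rot[2] = otloose$fo
  rot[3] = tloose$foo
  rot[4] = loose$foot
  rot[5] = oose$footl
  rot[6] = ose$footlo
  rot[7] = se$footloo
  rot[8] = e$footloos
  rot[9] = $footloose
Sorted (with $ < everything):
  sorted[0] = $footloose  (last char: 'e')
  sorted[1] = e$footloos  (last char: 's')
  sorted[2] = footloose$  (last char: '$')
  sorted[3] = loose$foot  (last char: 't')
  sorted[4] = oose$footl  (last char: 'l')
  sorted[5] = ootloose$f  (last char: 'f')
  sorted[6] = ose$footlo  (last char: 'o')
  sorted[7] = otloose$fo  (last char: 'o')
  sorted[8] = se$footloo  (last char: 'o')
  sorted[9] = tloose$foo  (last char: 'o')
Last column: es$tlfoooo
Original string S is at sorted index 2

Answer: es$tlfoooo
2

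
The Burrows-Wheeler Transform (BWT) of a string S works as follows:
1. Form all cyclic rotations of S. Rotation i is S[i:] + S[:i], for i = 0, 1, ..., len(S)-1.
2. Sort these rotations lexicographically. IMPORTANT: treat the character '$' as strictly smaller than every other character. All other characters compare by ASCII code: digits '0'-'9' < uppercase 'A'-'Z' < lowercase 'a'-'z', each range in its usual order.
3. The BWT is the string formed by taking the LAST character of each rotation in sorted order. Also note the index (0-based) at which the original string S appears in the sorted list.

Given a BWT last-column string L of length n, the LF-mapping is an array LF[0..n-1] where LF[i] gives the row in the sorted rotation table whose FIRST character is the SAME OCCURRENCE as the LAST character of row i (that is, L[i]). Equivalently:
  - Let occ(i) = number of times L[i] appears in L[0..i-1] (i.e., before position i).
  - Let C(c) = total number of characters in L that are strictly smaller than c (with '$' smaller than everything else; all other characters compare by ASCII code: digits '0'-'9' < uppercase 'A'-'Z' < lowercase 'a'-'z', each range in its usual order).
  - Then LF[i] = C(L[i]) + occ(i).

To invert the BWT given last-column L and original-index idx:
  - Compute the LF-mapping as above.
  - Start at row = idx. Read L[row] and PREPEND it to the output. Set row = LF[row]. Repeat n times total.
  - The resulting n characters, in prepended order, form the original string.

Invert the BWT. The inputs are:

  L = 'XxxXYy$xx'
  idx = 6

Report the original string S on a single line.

LF mapping: 1 4 5 2 3 8 0 6 7
Walk LF starting at row 6, prepending L[row]:
  step 1: row=6, L[6]='$', prepend. Next row=LF[6]=0
  step 2: row=0, L[0]='X', prepend. Next row=LF[0]=1
  step 3: row=1, L[1]='x', prepend. Next row=LF[1]=4
  step 4: row=4, L[4]='Y', prepend. Next row=LF[4]=3
  step 5: row=3, L[3]='X', prepend. Next row=LF[3]=2
  step 6: row=2, L[2]='x', prepend. Next row=LF[2]=5
  step 7: row=5, L[5]='y', prepend. Next row=LF[5]=8
  step 8: row=8, L[8]='x', prepend. Next row=LF[8]=7
  step 9: row=7, L[7]='x', prepend. Next row=LF[7]=6
Reversed output: xxyxXYxX$

Answer: xxyxXYxX$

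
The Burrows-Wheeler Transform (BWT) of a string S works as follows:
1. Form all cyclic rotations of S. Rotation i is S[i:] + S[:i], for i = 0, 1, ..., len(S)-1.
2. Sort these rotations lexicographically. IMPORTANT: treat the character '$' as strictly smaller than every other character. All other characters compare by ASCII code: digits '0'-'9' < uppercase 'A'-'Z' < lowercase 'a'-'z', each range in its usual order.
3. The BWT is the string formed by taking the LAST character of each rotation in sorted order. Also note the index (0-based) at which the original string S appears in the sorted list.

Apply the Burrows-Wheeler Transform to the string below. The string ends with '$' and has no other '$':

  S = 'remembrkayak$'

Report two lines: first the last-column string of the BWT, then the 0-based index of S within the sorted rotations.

All 13 rotations (rotation i = S[i:]+S[:i]):
  rot[0] = remembrkayak$
  rot[1] = emembrkayak$r
  rot[2] = membrkayak$re
  rot[3] = embrkayak$rem
  rot[4] = mbrkayak$reme
  rot[5] = brkayak$remem
  rot[6] = rkayak$rememb
  rot[7] = kayak$remembr
  rot[8] = ayak$remembrk
  rot[9] = yak$remembrka
  rot[10] = ak$remembrkay
  rot[11] = k$remembrkaya
  rot[12] = $remembrkayak
Sorted (with $ < everything):
  sorted[0] = $remembrkayak  (last char: 'k')
  sorted[1] = ak$remembrkay  (last char: 'y')
  sorted[2] = ayak$remembrk  (last char: 'k')
  sorted[3] = brkayak$remem  (last char: 'm')
  sorted[4] = embrkayak$rem  (last char: 'm')
  sorted[5] = emembrkayak$r  (last char: 'r')
  sorted[6] = k$remembrkaya  (last char: 'a')
  sorted[7] = kayak$remembr  (last char: 'r')
  sorted[8] = mbrkayak$reme  (last char: 'e')
  sorted[9] = membrkayak$re  (last char: 'e')
  sorted[10] = remembrkayak$  (last char: '$')
  sorted[11] = rkayak$rememb  (last char: 'b')
  sorted[12] = yak$remembrka  (last char: 'a')
Last column: kykmmraree$ba
Original string S is at sorted index 10

Answer: kykmmraree$ba
10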